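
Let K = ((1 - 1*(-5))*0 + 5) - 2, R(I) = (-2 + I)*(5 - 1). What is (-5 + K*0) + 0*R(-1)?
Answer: -5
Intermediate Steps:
R(I) = -8 + 4*I (R(I) = (-2 + I)*4 = -8 + 4*I)
K = 3 (K = ((1 + 5)*0 + 5) - 2 = (6*0 + 5) - 2 = (0 + 5) - 2 = 5 - 2 = 3)
(-5 + K*0) + 0*R(-1) = (-5 + 3*0) + 0*(-8 + 4*(-1)) = (-5 + 0) + 0*(-8 - 4) = -5 + 0*(-12) = -5 + 0 = -5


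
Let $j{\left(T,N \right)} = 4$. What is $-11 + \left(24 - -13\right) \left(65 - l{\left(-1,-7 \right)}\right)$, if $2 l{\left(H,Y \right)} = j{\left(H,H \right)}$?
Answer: $2320$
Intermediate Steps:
$l{\left(H,Y \right)} = 2$ ($l{\left(H,Y \right)} = \frac{1}{2} \cdot 4 = 2$)
$-11 + \left(24 - -13\right) \left(65 - l{\left(-1,-7 \right)}\right) = -11 + \left(24 - -13\right) \left(65 - 2\right) = -11 + \left(24 + 13\right) \left(65 - 2\right) = -11 + 37 \cdot 63 = -11 + 2331 = 2320$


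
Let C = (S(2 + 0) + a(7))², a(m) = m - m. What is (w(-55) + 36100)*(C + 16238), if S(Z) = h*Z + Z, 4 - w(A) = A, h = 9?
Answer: 601613442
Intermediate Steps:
w(A) = 4 - A
a(m) = 0
S(Z) = 10*Z (S(Z) = 9*Z + Z = 10*Z)
C = 400 (C = (10*(2 + 0) + 0)² = (10*2 + 0)² = (20 + 0)² = 20² = 400)
(w(-55) + 36100)*(C + 16238) = ((4 - 1*(-55)) + 36100)*(400 + 16238) = ((4 + 55) + 36100)*16638 = (59 + 36100)*16638 = 36159*16638 = 601613442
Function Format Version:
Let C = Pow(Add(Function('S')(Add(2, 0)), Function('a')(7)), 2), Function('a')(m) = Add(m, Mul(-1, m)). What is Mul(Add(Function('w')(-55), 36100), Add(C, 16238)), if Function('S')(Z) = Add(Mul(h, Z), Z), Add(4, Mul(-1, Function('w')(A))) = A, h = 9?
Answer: 601613442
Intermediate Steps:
Function('w')(A) = Add(4, Mul(-1, A))
Function('a')(m) = 0
Function('S')(Z) = Mul(10, Z) (Function('S')(Z) = Add(Mul(9, Z), Z) = Mul(10, Z))
C = 400 (C = Pow(Add(Mul(10, Add(2, 0)), 0), 2) = Pow(Add(Mul(10, 2), 0), 2) = Pow(Add(20, 0), 2) = Pow(20, 2) = 400)
Mul(Add(Function('w')(-55), 36100), Add(C, 16238)) = Mul(Add(Add(4, Mul(-1, -55)), 36100), Add(400, 16238)) = Mul(Add(Add(4, 55), 36100), 16638) = Mul(Add(59, 36100), 16638) = Mul(36159, 16638) = 601613442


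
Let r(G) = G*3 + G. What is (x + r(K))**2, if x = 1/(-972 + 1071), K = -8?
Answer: 10029889/9801 ≈ 1023.4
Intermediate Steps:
r(G) = 4*G (r(G) = 3*G + G = 4*G)
x = 1/99 ≈ 0.010101
(x + r(K))**2 = (1/99 + 4*(-8))**2 = (1/99 - 32)**2 = (-3167/99)**2 = 10029889/9801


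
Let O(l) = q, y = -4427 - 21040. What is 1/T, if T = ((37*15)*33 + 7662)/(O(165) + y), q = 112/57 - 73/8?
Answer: -11616217/11845512 ≈ -0.98064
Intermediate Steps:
y = -25467
q = -3265/456 (q = 112*(1/57) - 73*⅛ = 112/57 - 73/8 = -3265/456 ≈ -7.1601)
O(l) = -3265/456
T = -11845512/11616217 (T = ((37*15)*33 + 7662)/(-3265/456 - 25467) = (555*33 + 7662)/(-11616217/456) = (18315 + 7662)*(-456/11616217) = 25977*(-456/11616217) = -11845512/11616217 ≈ -1.0197)
1/T = 1/(-11845512/11616217) = -11616217/11845512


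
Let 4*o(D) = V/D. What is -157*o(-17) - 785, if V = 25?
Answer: -49455/68 ≈ -727.28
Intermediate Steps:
o(D) = 25/(4*D) (o(D) = (25/D)/4 = 25/(4*D))
-157*o(-17) - 785 = -3925/(4*(-17)) - 785 = -3925*(-1)/(4*17) - 785 = -157*(-25/68) - 785 = 3925/68 - 785 = -49455/68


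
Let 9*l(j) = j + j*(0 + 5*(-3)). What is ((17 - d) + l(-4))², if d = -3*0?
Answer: 43681/81 ≈ 539.27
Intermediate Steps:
d = 0
l(j) = -14*j/9 (l(j) = (j + j*(0 + 5*(-3)))/9 = (j + j*(0 - 15))/9 = (j + j*(-15))/9 = (j - 15*j)/9 = (-14*j)/9 = -14*j/9)
((17 - d) + l(-4))² = ((17 - 1*0) - 14/9*(-4))² = ((17 + 0) + 56/9)² = (17 + 56/9)² = (209/9)² = 43681/81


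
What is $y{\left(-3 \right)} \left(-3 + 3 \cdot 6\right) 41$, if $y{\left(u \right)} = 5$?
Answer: $3075$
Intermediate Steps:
$y{\left(-3 \right)} \left(-3 + 3 \cdot 6\right) 41 = 5 \left(-3 + 3 \cdot 6\right) 41 = 5 \left(-3 + 18\right) 41 = 5 \cdot 15 \cdot 41 = 75 \cdot 41 = 3075$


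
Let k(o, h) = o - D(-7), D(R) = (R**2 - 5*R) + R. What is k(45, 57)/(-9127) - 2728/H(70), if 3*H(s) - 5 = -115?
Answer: 3395404/45635 ≈ 74.404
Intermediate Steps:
D(R) = R**2 - 4*R
k(o, h) = -77 + o (k(o, h) = o - (-7)*(-4 - 7) = o - (-7)*(-11) = o - 1*77 = o - 77 = -77 + o)
H(s) = -110/3 (H(s) = 5/3 + (1/3)*(-115) = 5/3 - 115/3 = -110/3)
k(45, 57)/(-9127) - 2728/H(70) = (-77 + 45)/(-9127) - 2728/(-110/3) = -32*(-1/9127) - 2728*(-3/110) = 32/9127 + 372/5 = 3395404/45635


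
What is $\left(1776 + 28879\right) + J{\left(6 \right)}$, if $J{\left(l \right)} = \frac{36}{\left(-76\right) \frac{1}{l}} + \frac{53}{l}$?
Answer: $\frac{3495353}{114} \approx 30661.0$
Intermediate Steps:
$J{\left(l \right)} = \frac{53}{l} - \frac{9 l}{19}$ ($J{\left(l \right)} = 36 \left(- \frac{l}{76}\right) + \frac{53}{l} = - \frac{9 l}{19} + \frac{53}{l} = \frac{53}{l} - \frac{9 l}{19}$)
$\left(1776 + 28879\right) + J{\left(6 \right)} = \left(1776 + 28879\right) + \left(\frac{53}{6} - \frac{54}{19}\right) = 30655 + \left(53 \cdot \frac{1}{6} - \frac{54}{19}\right) = 30655 + \left(\frac{53}{6} - \frac{54}{19}\right) = 30655 + \frac{683}{114} = \frac{3495353}{114}$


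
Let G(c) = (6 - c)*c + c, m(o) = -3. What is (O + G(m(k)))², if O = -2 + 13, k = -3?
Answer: 361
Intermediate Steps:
G(c) = c + c*(6 - c) (G(c) = c*(6 - c) + c = c + c*(6 - c))
O = 11
(O + G(m(k)))² = (11 - 3*(7 - 1*(-3)))² = (11 - 3*(7 + 3))² = (11 - 3*10)² = (11 - 30)² = (-19)² = 361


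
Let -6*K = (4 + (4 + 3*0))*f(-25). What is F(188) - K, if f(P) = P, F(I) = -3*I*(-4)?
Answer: 6668/3 ≈ 2222.7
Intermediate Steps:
F(I) = 12*I
K = 100/3 (K = -(4 + (4 + 3*0))*(-25)/6 = -(4 + (4 + 0))*(-25)/6 = -(4 + 4)*(-25)/6 = -4*(-25)/3 = -⅙*(-200) = 100/3 ≈ 33.333)
F(188) - K = 12*188 - 1*100/3 = 2256 - 100/3 = 6668/3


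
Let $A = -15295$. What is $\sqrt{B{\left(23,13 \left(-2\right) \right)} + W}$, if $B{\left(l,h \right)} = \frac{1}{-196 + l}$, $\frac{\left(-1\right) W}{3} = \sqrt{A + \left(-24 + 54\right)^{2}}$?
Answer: $\frac{\sqrt{-173 - 89787 i \sqrt{14395}}}{173} \approx 13.415 - 13.415 i$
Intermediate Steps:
$W = - 3 i \sqrt{14395}$ ($W = - 3 \sqrt{-15295 + \left(-24 + 54\right)^{2}} = - 3 \sqrt{-15295 + 30^{2}} = - 3 \sqrt{-15295 + 900} = - 3 \sqrt{-14395} = - 3 i \sqrt{14395} \approx - 359.94 i$)
$\sqrt{B{\left(23,13 \left(-2\right) \right)} + W} = \sqrt{\frac{1}{-196 + 23} - 3 i \sqrt{14395}} = \sqrt{\frac{1}{-173} - 3 i \sqrt{14395}} = \sqrt{- \frac{1}{173} - 3 i \sqrt{14395}}$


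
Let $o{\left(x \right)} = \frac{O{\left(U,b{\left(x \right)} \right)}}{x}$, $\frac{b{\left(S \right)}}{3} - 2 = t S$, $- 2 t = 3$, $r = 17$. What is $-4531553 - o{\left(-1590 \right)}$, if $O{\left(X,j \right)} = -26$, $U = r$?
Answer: $- \frac{3602584648}{795} \approx -4.5316 \cdot 10^{6}$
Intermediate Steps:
$U = 17$
$t = - \frac{3}{2}$ ($t = \left(- \frac{1}{2}\right) 3 = - \frac{3}{2} \approx -1.5$)
$b{\left(S \right)} = 6 - \frac{9 S}{2}$ ($b{\left(S \right)} = 6 + 3 \left(- \frac{3 S}{2}\right) = 6 - \frac{9 S}{2}$)
$o{\left(x \right)} = - \frac{26}{x}$
$-4531553 - o{\left(-1590 \right)} = -4531553 - - \frac{26}{-1590} = -4531553 - \left(-26\right) \left(- \frac{1}{1590}\right) = -4531553 - \frac{13}{795} = - \frac{3602584648}{795}$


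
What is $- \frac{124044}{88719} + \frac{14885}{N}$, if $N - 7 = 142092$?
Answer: $- \frac{5435315347}{4202293727} \approx -1.2934$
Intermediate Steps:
$N = 142099$ ($N = 7 + 142092 = 142099$)
$- \frac{124044}{88719} + \frac{14885}{N} = - \frac{124044}{88719} + \frac{14885}{142099} = \left(-124044\right) \frac{1}{88719} + 14885 \cdot \frac{1}{142099} = - \frac{41348}{29573} + \frac{14885}{142099} = - \frac{5435315347}{4202293727}$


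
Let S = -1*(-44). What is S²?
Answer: 1936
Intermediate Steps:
S = 44
S² = 44² = 1936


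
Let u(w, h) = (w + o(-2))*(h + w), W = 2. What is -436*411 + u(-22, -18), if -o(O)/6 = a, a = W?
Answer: -177836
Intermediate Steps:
a = 2
o(O) = -12 (o(O) = -6*2 = -12)
u(w, h) = (-12 + w)*(h + w) (u(w, h) = (w - 12)*(h + w) = (-12 + w)*(h + w))
-436*411 + u(-22, -18) = -436*411 + ((-22)**2 - 12*(-18) - 12*(-22) - 18*(-22)) = -179196 + (484 + 216 + 264 + 396) = -179196 + 1360 = -177836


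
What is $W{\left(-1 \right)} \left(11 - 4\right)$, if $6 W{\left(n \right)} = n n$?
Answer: $\frac{7}{6} \approx 1.1667$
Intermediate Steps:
$W{\left(n \right)} = \frac{n^{2}}{6}$ ($W{\left(n \right)} = \frac{n n}{6} = \frac{n^{2}}{6}$)
$W{\left(-1 \right)} \left(11 - 4\right) = \frac{\left(-1\right)^{2}}{6} \left(11 - 4\right) = \frac{1}{6} \cdot 1 \cdot 7 = \frac{1}{6} \cdot 7 = \frac{7}{6}$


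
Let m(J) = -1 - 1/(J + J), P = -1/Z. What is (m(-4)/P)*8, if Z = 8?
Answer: 56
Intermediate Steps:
P = -⅛ (P = -1/8 = -1*⅛ = -⅛ ≈ -0.12500)
m(J) = -1 - 1/(2*J)
(m(-4)/P)*8 = (((-½ - 1*(-4))/(-4))/(-⅛))*8 = -(-2)*(-½ + 4)*8 = -(-2)*7/2*8 = -8*(-7/8)*8 = 7*8 = 56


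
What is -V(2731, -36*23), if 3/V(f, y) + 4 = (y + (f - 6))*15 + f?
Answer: -1/10394 ≈ -9.6209e-5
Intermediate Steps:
V(f, y) = 3/(-94 + 15*y + 16*f) (V(f, y) = 3/(-4 + ((y + (f - 6))*15 + f)) = 3/(-4 + ((y + (-6 + f))*15 + f)) = 3/(-4 + ((-6 + f + y)*15 + f)) = 3/(-4 + ((-90 + 15*f + 15*y) + f)) = 3/(-4 + (-90 + 15*y + 16*f)) = 3/(-94 + 15*y + 16*f))
-V(2731, -36*23) = -3/(-94 + 15*(-36*23) + 16*2731) = -3/(-94 + 15*(-828) + 43696) = -3/(-94 - 12420 + 43696) = -3/31182 = -1*1/10394 = -1/10394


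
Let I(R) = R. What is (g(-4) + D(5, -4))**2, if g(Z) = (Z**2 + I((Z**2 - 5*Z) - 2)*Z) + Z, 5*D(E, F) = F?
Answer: 389376/25 ≈ 15575.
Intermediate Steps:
D(E, F) = F/5
g(Z) = Z + Z**2 + Z*(-2 + Z**2 - 5*Z) (g(Z) = (Z**2 + ((Z**2 - 5*Z) - 2)*Z) + Z = (Z**2 + (-2 + Z**2 - 5*Z)*Z) + Z = (Z**2 + Z*(-2 + Z**2 - 5*Z)) + Z = Z + Z**2 + Z*(-2 + Z**2 - 5*Z))
(g(-4) + D(5, -4))**2 = (-4*(-1 + (-4)**2 - 4*(-4)) + (1/5)*(-4))**2 = (-4*(-1 + 16 + 16) - 4/5)**2 = (-4*31 - 4/5)**2 = (-124 - 4/5)**2 = (-624/5)**2 = 389376/25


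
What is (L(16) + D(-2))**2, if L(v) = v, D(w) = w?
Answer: 196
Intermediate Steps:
(L(16) + D(-2))**2 = (16 - 2)**2 = 14**2 = 196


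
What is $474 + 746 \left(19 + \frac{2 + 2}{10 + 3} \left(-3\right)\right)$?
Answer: $\frac{181472}{13} \approx 13959.0$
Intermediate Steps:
$474 + 746 \left(19 + \frac{2 + 2}{10 + 3} \left(-3\right)\right) = 474 + 746 \left(19 + \frac{4}{13} \left(-3\right)\right) = 474 + 746 \left(19 - \frac{12}{13}\right) = 474 + 746 \cdot \frac{235}{13} = 474 + \frac{175310}{13} = \frac{181472}{13}$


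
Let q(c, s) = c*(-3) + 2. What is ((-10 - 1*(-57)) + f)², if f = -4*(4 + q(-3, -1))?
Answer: 169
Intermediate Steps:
q(c, s) = 2 - 3*c (q(c, s) = -3*c + 2 = 2 - 3*c)
f = -60 (f = -4*(4 + (2 - 3*(-3))) = -4*(4 + (2 + 9)) = -4*(4 + 11) = -4*15 = -60)
((-10 - 1*(-57)) + f)² = ((-10 - 1*(-57)) - 60)² = ((-10 + 57) - 60)² = (47 - 60)² = (-13)² = 169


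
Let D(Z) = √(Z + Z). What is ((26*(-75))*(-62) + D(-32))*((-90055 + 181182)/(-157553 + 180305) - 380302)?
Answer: -87174340268275/1896 - 8652539977*I/2844 ≈ -4.5978e+10 - 3.0424e+6*I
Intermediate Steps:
D(Z) = √2*√Z (D(Z) = √(2*Z) = √2*√Z)
((26*(-75))*(-62) + D(-32))*((-90055 + 181182)/(-157553 + 180305) - 380302) = ((26*(-75))*(-62) + √2*√(-32))*((-90055 + 181182)/(-157553 + 180305) - 380302) = (-1950*(-62) + √2*(4*I*√2))*(91127/22752 - 380302) = (120900 + 8*I)*(91127*(1/22752) - 380302) = (120900 + 8*I)*(91127/22752 - 380302) = (120900 + 8*I)*(-8652539977/22752) = -87174340268275/1896 - 8652539977*I/2844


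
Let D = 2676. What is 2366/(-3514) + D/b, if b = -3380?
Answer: -310724/212095 ≈ -1.4650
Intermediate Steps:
2366/(-3514) + D/b = 2366/(-3514) + 2676/(-3380) = 2366*(-1/3514) + 2676*(-1/3380) = -169/251 - 669/845 = -310724/212095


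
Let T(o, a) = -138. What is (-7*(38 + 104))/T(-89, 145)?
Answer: 497/69 ≈ 7.2029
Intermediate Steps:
(-7*(38 + 104))/T(-89, 145) = -7*(38 + 104)/(-138) = -7*142*(-1/138) = -994*(-1/138) = 497/69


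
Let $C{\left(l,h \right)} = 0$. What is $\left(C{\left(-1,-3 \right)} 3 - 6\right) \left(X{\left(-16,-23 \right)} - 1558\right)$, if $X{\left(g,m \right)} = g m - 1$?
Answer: $7146$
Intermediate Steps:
$X{\left(g,m \right)} = -1 + g m$
$\left(C{\left(-1,-3 \right)} 3 - 6\right) \left(X{\left(-16,-23 \right)} - 1558\right) = \left(0 \cdot 3 - 6\right) \left(\left(-1 - -368\right) - 1558\right) = \left(0 - 6\right) \left(\left(-1 + 368\right) - 1558\right) = - 6 \left(367 - 1558\right) = \left(-6\right) \left(-1191\right) = 7146$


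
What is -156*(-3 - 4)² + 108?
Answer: -7536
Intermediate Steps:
-156*(-3 - 4)² + 108 = -156*(-7)² + 108 = -156*49 + 108 = -7644 + 108 = -7536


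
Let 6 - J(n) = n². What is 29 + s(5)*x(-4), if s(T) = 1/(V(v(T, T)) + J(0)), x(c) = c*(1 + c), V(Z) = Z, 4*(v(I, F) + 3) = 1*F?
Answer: 541/17 ≈ 31.824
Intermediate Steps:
J(n) = 6 - n²
v(I, F) = -3 + F/4 (v(I, F) = -3 + (1*F)/4 = -3 + F/4)
s(T) = 1/(3 + T/4) (s(T) = 1/((-3 + T/4) + (6 - 1*0²)) = 1/((-3 + T/4) + (6 - 1*0)) = 1/((-3 + T/4) + (6 + 0)) = 1/((-3 + T/4) + 6) = 1/(3 + T/4))
29 + s(5)*x(-4) = 29 + (4/(12 + 5))*(-4*(1 - 4)) = 29 + (4/17)*(-4*(-3)) = 29 + (4*(1/17))*12 = 29 + (4/17)*12 = 29 + 48/17 = 541/17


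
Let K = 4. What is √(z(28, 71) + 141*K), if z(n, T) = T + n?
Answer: √663 ≈ 25.749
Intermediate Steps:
√(z(28, 71) + 141*K) = √((71 + 28) + 141*4) = √(99 + 564) = √663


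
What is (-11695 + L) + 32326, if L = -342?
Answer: 20289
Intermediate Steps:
(-11695 + L) + 32326 = (-11695 - 342) + 32326 = -12037 + 32326 = 20289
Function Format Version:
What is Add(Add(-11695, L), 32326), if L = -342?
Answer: 20289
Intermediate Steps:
Add(Add(-11695, L), 32326) = Add(Add(-11695, -342), 32326) = Add(-12037, 32326) = 20289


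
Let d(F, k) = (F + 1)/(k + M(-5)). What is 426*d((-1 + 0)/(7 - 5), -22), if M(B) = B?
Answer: -71/9 ≈ -7.8889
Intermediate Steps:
d(F, k) = (1 + F)/(-5 + k) (d(F, k) = (F + 1)/(k - 5) = (1 + F)/(-5 + k))
426*d((-1 + 0)/(7 - 5), -22) = 426*((1 + (-1 + 0)/(7 - 5))/(-5 - 22)) = 426*((1 - 1/2)/(-27)) = 426*(-(1 - 1*1/2)/27) = 426*(-(1 - 1/2)/27) = 426*(-1/27*1/2) = 426*(-1/54) = -71/9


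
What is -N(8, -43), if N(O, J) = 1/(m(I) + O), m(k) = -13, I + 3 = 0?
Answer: 1/5 ≈ 0.20000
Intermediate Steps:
I = -3 (I = -3 + 0 = -3)
N(O, J) = 1/(-13 + O)
-N(8, -43) = -1/(-13 + 8) = -1/(-5) = -1*(-1/5) = 1/5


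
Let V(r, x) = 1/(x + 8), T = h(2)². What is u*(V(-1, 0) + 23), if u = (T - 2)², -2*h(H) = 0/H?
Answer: 185/2 ≈ 92.500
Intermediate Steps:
h(H) = 0 (h(H) = -0/H = -½*0 = 0)
T = 0 (T = 0² = 0)
V(r, x) = 1/(8 + x)
u = 4 (u = (0 - 2)² = (-2)² = 4)
u*(V(-1, 0) + 23) = 4*(1/(8 + 0) + 23) = 4*(1/8 + 23) = 4*(⅛ + 23) = 4*(185/8) = 185/2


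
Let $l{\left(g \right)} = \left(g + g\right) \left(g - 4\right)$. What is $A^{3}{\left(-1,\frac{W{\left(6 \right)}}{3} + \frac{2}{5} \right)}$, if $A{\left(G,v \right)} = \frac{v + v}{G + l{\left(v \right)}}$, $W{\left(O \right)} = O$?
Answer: $- \frac{1728000}{10218313} \approx -0.16911$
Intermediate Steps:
$l{\left(g \right)} = 2 g \left(-4 + g\right)$
$A{\left(G,v \right)} = \frac{2 v}{G + 2 v \left(-4 + v\right)}$ ($A{\left(G,v \right)} = \frac{v + v}{G + 2 v \left(-4 + v\right)} = \frac{2 v}{G + 2 v \left(-4 + v\right)}$)
$A^{3}{\left(-1,\frac{W{\left(6 \right)}}{3} + \frac{2}{5} \right)} = \left(\frac{2 \left(\frac{6}{3} + \frac{2}{5}\right)}{-1 + 2 \left(\frac{6}{3} + \frac{2}{5}\right) \left(-4 + \left(\frac{6}{3} + \frac{2}{5}\right)\right)}\right)^{3} = \left(\frac{2 \left(6 \cdot \frac{1}{3} + 2 \cdot \frac{1}{5}\right)}{-1 + 2 \left(6 \cdot \frac{1}{3} + 2 \cdot \frac{1}{5}\right) \left(-4 + \left(6 \cdot \frac{1}{3} + 2 \cdot \frac{1}{5}\right)\right)}\right)^{3} = \left(\frac{2 \left(2 + \frac{2}{5}\right)}{-1 + 2 \left(2 + \frac{2}{5}\right) \left(-4 + \left(2 + \frac{2}{5}\right)\right)}\right)^{3} = \left(2 \cdot \frac{12}{5} \frac{1}{-1 + 2 \cdot \frac{12}{5} \left(-4 + \frac{12}{5}\right)}\right)^{3} = \left(2 \cdot \frac{12}{5} \frac{1}{-1 + 2 \cdot \frac{12}{5} \left(- \frac{8}{5}\right)}\right)^{3} = \left(2 \cdot \frac{12}{5} \frac{1}{-1 - \frac{192}{25}}\right)^{3} = \left(2 \cdot \frac{12}{5} \frac{1}{- \frac{217}{25}}\right)^{3} = \left(2 \cdot \frac{12}{5} \left(- \frac{25}{217}\right)\right)^{3} = \left(- \frac{120}{217}\right)^{3} = - \frac{1728000}{10218313}$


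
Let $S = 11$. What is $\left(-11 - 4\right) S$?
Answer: $-165$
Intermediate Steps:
$\left(-11 - 4\right) S = \left(-11 - 4\right) 11 = \left(-15\right) 11 = -165$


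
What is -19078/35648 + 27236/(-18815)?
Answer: -664930749/335358560 ≈ -1.9827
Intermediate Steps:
-19078/35648 + 27236/(-18815) = -19078*1/35648 + 27236*(-1/18815) = -9539/17824 - 27236/18815 = -664930749/335358560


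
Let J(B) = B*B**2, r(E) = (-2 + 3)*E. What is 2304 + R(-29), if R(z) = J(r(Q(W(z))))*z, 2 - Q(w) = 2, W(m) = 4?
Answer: 2304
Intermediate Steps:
Q(w) = 0 (Q(w) = 2 - 1*2 = 2 - 2 = 0)
r(E) = E (r(E) = 1*E = E)
J(B) = B**3
R(z) = 0 (R(z) = 0**3*z = 0*z = 0)
2304 + R(-29) = 2304 + 0 = 2304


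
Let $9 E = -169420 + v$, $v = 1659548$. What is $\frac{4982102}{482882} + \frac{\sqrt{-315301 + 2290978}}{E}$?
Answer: $\frac{2491051}{241441} + \frac{9 \sqrt{1975677}}{1490128} \approx 10.326$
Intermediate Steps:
$E = \frac{1490128}{9}$ ($E = \frac{-169420 + 1659548}{9} = \frac{1}{9} \cdot 1490128 = \frac{1490128}{9} \approx 1.6557 \cdot 10^{5}$)
$\frac{4982102}{482882} + \frac{\sqrt{-315301 + 2290978}}{E} = \frac{4982102}{482882} + \frac{\sqrt{-315301 + 2290978}}{\frac{1490128}{9}} = 4982102 \cdot \frac{1}{482882} + \sqrt{1975677} \cdot \frac{9}{1490128} = \frac{2491051}{241441} + \frac{9 \sqrt{1975677}}{1490128}$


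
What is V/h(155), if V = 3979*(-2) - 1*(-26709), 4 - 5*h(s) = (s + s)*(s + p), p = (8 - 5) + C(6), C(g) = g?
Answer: -93755/50836 ≈ -1.8443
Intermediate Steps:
p = 9 (p = (8 - 5) + 6 = 3 + 6 = 9)
h(s) = ⅘ - 2*s*(9 + s)/5 (h(s) = ⅘ - (s + s)*(s + 9)/5 = ⅘ - 2*s*(9 + s)/5)
V = 18751 (V = -7958 + 26709 = 18751)
V/h(155) = 18751/(⅘ - 18/5*155 - ⅖*155²) = 18751/(⅘ - 558 - ⅖*24025) = 18751/(⅘ - 558 - 9610) = 18751/(-50836/5) = 18751*(-5/50836) = -93755/50836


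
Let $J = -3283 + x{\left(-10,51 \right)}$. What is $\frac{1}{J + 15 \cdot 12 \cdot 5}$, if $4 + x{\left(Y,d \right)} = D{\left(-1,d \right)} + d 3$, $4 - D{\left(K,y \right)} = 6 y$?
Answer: $- \frac{1}{2536} \approx -0.00039432$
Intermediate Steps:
$D{\left(K,y \right)} = 4 - 6 y$
$x{\left(Y,d \right)} = - 3 d$ ($x{\left(Y,d \right)} = -4 - \left(-4 + 6 d - d 3\right) = -4 + \left(\left(4 - 6 d\right) + 3 d\right) = -4 - \left(-4 + 3 d\right) = - 3 d$)
$J = -3436$ ($J = -3283 - 153 = -3436$)
$\frac{1}{J + 15 \cdot 12 \cdot 5} = \frac{1}{-3436 + 15 \cdot 12 \cdot 5} = \frac{1}{-3436 + 180 \cdot 5} = \frac{1}{-3436 + 900} = \frac{1}{-2536} = - \frac{1}{2536}$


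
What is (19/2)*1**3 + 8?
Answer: 35/2 ≈ 17.500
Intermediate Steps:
(19/2)*1**3 + 8 = (19*(1/2))*1 + 8 = (19/2)*1 + 8 = 19/2 + 8 = 35/2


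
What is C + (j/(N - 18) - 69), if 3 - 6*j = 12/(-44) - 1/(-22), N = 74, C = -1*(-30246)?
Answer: 223068455/7392 ≈ 30177.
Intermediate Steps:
C = 30246
j = 71/132 (j = 1/2 - (12/(-44) - 1/(-22))/6 = 1/2 - (12*(-1/44) - 1*(-1/22))/6 = 1/2 - (-3/11 + 1/22)/6 = 1/2 - 1/6*(-5/22) = 1/2 + 5/132 = 71/132 ≈ 0.53788)
C + (j/(N - 18) - 69) = 30246 + (71/(132*(74 - 18)) - 69) = 30246 + ((71/132)/56 - 69) = 30246 + ((71/132)*(1/56) - 69) = 30246 + (71/7392 - 69) = 30246 - 509977/7392 = 223068455/7392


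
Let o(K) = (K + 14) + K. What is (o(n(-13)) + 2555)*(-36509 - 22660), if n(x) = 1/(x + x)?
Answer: -1976007924/13 ≈ -1.5200e+8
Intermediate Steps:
n(x) = 1/(2*x)
o(K) = 14 + 2*K (o(K) = (14 + K) + K = 14 + 2*K)
(o(n(-13)) + 2555)*(-36509 - 22660) = ((14 + 2*((½)/(-13))) + 2555)*(-36509 - 22660) = ((14 + 2*((½)*(-1/13))) + 2555)*(-59169) = ((14 + 2*(-1/26)) + 2555)*(-59169) = ((14 - 1/13) + 2555)*(-59169) = (181/13 + 2555)*(-59169) = (33396/13)*(-59169) = -1976007924/13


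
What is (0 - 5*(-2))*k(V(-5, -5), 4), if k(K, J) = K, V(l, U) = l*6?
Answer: -300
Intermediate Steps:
V(l, U) = 6*l
(0 - 5*(-2))*k(V(-5, -5), 4) = (0 - 5*(-2))*(6*(-5)) = (0 + 10)*(-30) = 10*(-30) = -300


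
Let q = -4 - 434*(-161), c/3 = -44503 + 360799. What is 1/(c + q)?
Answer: 1/1018758 ≈ 9.8159e-7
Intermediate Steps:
c = 948888 (c = 3*(-44503 + 360799) = 3*316296 = 948888)
q = 69870 (q = -4 + 69874 = 69870)
1/(c + q) = 1/(948888 + 69870) = 1/1018758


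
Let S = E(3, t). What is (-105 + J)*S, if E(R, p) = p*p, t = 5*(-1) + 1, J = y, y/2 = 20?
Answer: -1040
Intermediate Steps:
y = 40 (y = 2*20 = 40)
J = 40
t = -4 (t = -5 + 1 = -4)
E(R, p) = p**2
S = 16 (S = (-4)**2 = 16)
(-105 + J)*S = (-105 + 40)*16 = -65*16 = -1040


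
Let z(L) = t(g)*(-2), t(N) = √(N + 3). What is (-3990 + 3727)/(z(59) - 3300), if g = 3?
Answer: 72325/907498 - 263*√6/5444988 ≈ 0.079579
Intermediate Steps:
t(N) = √(3 + N)
z(L) = -2*√6 (z(L) = √(3 + 3)*(-2) = √6*(-2) = -2*√6)
(-3990 + 3727)/(z(59) - 3300) = (-3990 + 3727)/(-2*√6 - 3300) = -263/(-3300 - 2*√6)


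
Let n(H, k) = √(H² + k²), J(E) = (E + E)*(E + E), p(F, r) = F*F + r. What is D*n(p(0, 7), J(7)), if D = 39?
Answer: 273*√785 ≈ 7648.9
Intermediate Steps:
p(F, r) = r + F² (p(F, r) = F² + r = r + F²)
J(E) = 4*E² (J(E) = (2*E)*(2*E) = 4*E²)
D*n(p(0, 7), J(7)) = 39*√((7 + 0²)² + (4*7²)²) = 39*√((7 + 0)² + (4*49)²) = 39*√(7² + 196²) = 39*√(49 + 38416) = 39*√38465 = 39*(7*√785) = 273*√785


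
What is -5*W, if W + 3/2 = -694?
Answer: 6955/2 ≈ 3477.5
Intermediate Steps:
W = -1391/2 (W = -3/2 - 694 = -1391/2 ≈ -695.50)
-5*W = -5*(-1391/2) = 6955/2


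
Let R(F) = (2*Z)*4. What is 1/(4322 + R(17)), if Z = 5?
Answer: 1/4362 ≈ 0.00022925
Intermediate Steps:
R(F) = 40 (R(F) = (2*5)*4 = 10*4 = 40)
1/(4322 + R(17)) = 1/(4322 + 40) = 1/4362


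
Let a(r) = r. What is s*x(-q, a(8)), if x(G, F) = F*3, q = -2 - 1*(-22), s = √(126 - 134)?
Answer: 48*I*√2 ≈ 67.882*I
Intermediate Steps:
s = 2*I*√2 (s = √(-8) = 2*I*√2 ≈ 2.8284*I)
q = 20 (q = -2 + 22 = 20)
x(G, F) = 3*F
s*x(-q, a(8)) = (2*I*√2)*(3*8) = (2*I*√2)*24 = 48*I*√2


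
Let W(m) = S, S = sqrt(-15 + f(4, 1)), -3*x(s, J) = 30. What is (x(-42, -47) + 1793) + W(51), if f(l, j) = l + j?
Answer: 1783 + I*sqrt(10) ≈ 1783.0 + 3.1623*I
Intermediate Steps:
x(s, J) = -10 (x(s, J) = -1/3*30 = -10)
f(l, j) = j + l
S = I*sqrt(10) (S = sqrt(-15 + (1 + 4)) = sqrt(-15 + 5) = sqrt(-10) = I*sqrt(10) ≈ 3.1623*I)
W(m) = I*sqrt(10)
(x(-42, -47) + 1793) + W(51) = (-10 + 1793) + I*sqrt(10) = 1783 + I*sqrt(10)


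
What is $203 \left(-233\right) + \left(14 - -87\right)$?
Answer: $-47198$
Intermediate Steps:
$203 \left(-233\right) + \left(14 - -87\right) = -47299 + \left(14 + 87\right) = -47299 + 101 = -47198$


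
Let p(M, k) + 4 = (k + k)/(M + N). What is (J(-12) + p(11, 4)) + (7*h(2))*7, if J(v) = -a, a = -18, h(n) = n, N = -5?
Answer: 340/3 ≈ 113.33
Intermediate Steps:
J(v) = 18 (J(v) = -1*(-18) = 18)
p(M, k) = -4 + 2*k/(-5 + M) (p(M, k) = -4 + (k + k)/(M - 5) = -4 + (2*k)/(-5 + M) = -4 + 2*k/(-5 + M))
(J(-12) + p(11, 4)) + (7*h(2))*7 = (18 + 2*(10 + 4 - 2*11)/(-5 + 11)) + (7*2)*7 = (18 + 2*(10 + 4 - 22)/6) + 14*7 = (18 + 2*(⅙)*(-8)) + 98 = (18 - 8/3) + 98 = 46/3 + 98 = 340/3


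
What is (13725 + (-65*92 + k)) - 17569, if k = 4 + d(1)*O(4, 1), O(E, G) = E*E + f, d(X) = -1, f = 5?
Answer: -9841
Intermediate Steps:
O(E, G) = 5 + E² (O(E, G) = E*E + 5 = E² + 5 = 5 + E²)
k = -17 (k = 4 - (5 + 4²) = 4 - (5 + 16) = 4 - 1*21 = 4 - 21 = -17)
(13725 + (-65*92 + k)) - 17569 = (13725 + (-65*92 - 17)) - 17569 = (13725 + (-5980 - 17)) - 17569 = (13725 - 5997) - 17569 = 7728 - 17569 = -9841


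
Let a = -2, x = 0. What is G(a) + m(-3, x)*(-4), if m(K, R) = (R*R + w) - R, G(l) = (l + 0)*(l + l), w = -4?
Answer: 24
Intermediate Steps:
G(l) = 2*l**2 (G(l) = l*(2*l) = 2*l**2)
m(K, R) = -4 + R**2 - R (m(K, R) = (R*R - 4) - R = (R**2 - 4) - R = (-4 + R**2) - R = -4 + R**2 - R)
G(a) + m(-3, x)*(-4) = 2*(-2)**2 + (-4 + 0**2 - 1*0)*(-4) = 2*4 + (-4 + 0 + 0)*(-4) = 8 - 4*(-4) = 8 + 16 = 24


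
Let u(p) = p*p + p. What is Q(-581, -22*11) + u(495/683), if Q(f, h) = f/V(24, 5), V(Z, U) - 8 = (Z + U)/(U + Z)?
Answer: -265782119/4198401 ≈ -63.306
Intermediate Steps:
V(Z, U) = 9 (V(Z, U) = 8 + (Z + U)/(U + Z) = 8 + (U + Z)/(U + Z) = 8 + 1 = 9)
u(p) = p + p² (u(p) = p² + p = p + p²)
Q(f, h) = f/9
Q(-581, -22*11) + u(495/683) = (⅑)*(-581) + (495/683)*(1 + 495/683) = -581/9 + (495*(1/683))*(1 + 495*(1/683)) = -581/9 + 495*(1 + 495/683)/683 = -581/9 + (495/683)*(1178/683) = -581/9 + 583110/466489 = -265782119/4198401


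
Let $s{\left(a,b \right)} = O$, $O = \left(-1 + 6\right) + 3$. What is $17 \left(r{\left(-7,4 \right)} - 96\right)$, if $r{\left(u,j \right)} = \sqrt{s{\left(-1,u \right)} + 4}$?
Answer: $-1632 + 34 \sqrt{3} \approx -1573.1$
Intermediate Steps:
$O = 8$ ($O = 5 + 3 = 8$)
$s{\left(a,b \right)} = 8$
$r{\left(u,j \right)} = 2 \sqrt{3}$ ($r{\left(u,j \right)} = \sqrt{8 + 4} = \sqrt{12} = 2 \sqrt{3}$)
$17 \left(r{\left(-7,4 \right)} - 96\right) = 17 \left(2 \sqrt{3} - 96\right) = 17 \left(-96 + 2 \sqrt{3}\right) = -1632 + 34 \sqrt{3}$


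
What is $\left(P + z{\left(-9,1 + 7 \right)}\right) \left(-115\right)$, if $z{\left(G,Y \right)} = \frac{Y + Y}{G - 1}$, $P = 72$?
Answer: $-8096$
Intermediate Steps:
$z{\left(G,Y \right)} = \frac{2 Y}{-1 + G}$
$\left(P + z{\left(-9,1 + 7 \right)}\right) \left(-115\right) = \left(72 + \frac{2 \left(1 + 7\right)}{-1 - 9}\right) \left(-115\right) = \left(72 + 2 \cdot 8 \frac{1}{-10}\right) \left(-115\right) = \left(72 + 2 \cdot 8 \left(- \frac{1}{10}\right)\right) \left(-115\right) = \left(72 - \frac{8}{5}\right) \left(-115\right) = \frac{352}{5} \left(-115\right) = -8096$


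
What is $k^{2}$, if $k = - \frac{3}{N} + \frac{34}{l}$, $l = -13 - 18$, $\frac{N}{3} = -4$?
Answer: $\frac{11025}{15376} \approx 0.71703$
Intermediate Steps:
$N = -12$ ($N = 3 \left(-4\right) = -12$)
$l = -31$ ($l = -13 - 18 = -31$)
$k = - \frac{105}{124}$ ($k = - \frac{3}{-12} + \frac{34}{-31} = \left(-3\right) \left(- \frac{1}{12}\right) + 34 \left(- \frac{1}{31}\right) = \frac{1}{4} - \frac{34}{31} = - \frac{105}{124} \approx -0.84677$)
$k^{2} = \left(- \frac{105}{124}\right)^{2} = \frac{11025}{15376}$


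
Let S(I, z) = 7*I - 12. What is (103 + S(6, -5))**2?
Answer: 17689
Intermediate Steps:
S(I, z) = -12 + 7*I
(103 + S(6, -5))**2 = (103 + (-12 + 7*6))**2 = (103 + (-12 + 42))**2 = (103 + 30)**2 = 133**2 = 17689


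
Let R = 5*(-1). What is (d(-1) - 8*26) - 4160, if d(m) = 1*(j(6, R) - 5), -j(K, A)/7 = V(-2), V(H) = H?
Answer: -4359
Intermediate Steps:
R = -5
j(K, A) = 14 (j(K, A) = -7*(-2) = 14)
d(m) = 9 (d(m) = 1*(14 - 5) = 1*9 = 9)
(d(-1) - 8*26) - 4160 = (9 - 8*26) - 4160 = (9 - 208) - 4160 = -199 - 4160 = -4359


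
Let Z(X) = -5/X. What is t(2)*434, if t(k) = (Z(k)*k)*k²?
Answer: -8680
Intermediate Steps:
t(k) = -5*k² (t(k) = ((-5/k)*k)*k² = -5*k²)
t(2)*434 = -5*2²*434 = -5*4*434 = -20*434 = -8680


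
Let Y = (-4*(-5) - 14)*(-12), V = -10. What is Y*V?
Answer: 720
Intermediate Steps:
Y = -72 (Y = (20 - 14)*(-12) = 6*(-12) = -72)
Y*V = -72*(-10) = 720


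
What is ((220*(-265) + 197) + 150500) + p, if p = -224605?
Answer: -132208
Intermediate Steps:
((220*(-265) + 197) + 150500) + p = ((220*(-265) + 197) + 150500) - 224605 = ((-58300 + 197) + 150500) - 224605 = (-58103 + 150500) - 224605 = 92397 - 224605 = -132208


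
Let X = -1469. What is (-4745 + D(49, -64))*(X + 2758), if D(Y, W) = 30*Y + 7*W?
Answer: -4798947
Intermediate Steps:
D(Y, W) = 7*W + 30*Y
(-4745 + D(49, -64))*(X + 2758) = (-4745 + (7*(-64) + 30*49))*(-1469 + 2758) = (-4745 + (-448 + 1470))*1289 = (-4745 + 1022)*1289 = -3723*1289 = -4798947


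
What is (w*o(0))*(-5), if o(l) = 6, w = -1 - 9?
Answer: 300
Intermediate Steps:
w = -10
(w*o(0))*(-5) = -10*6*(-5) = -60*(-5) = 300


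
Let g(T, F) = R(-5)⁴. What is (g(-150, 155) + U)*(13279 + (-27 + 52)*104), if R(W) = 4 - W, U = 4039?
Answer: 168317400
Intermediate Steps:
g(T, F) = 6561 (g(T, F) = (4 - 1*(-5))⁴ = (4 + 5)⁴ = 9⁴ = 6561)
(g(-150, 155) + U)*(13279 + (-27 + 52)*104) = (6561 + 4039)*(13279 + (-27 + 52)*104) = 10600*(13279 + 25*104) = 10600*(13279 + 2600) = 10600*15879 = 168317400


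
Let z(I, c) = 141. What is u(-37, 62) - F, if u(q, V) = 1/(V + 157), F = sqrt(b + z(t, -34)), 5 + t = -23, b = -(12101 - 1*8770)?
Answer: 1/219 - I*sqrt(3190) ≈ 0.0045662 - 56.48*I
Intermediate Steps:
b = -3331 (b = -(12101 - 8770) = -1*3331 = -3331)
t = -28 (t = -5 - 23 = -28)
F = I*sqrt(3190) (F = sqrt(-3331 + 141) = sqrt(-3190) = I*sqrt(3190) ≈ 56.48*I)
u(q, V) = 1/(157 + V)
u(-37, 62) - F = 1/(157 + 62) - I*sqrt(3190) = 1/219 - I*sqrt(3190)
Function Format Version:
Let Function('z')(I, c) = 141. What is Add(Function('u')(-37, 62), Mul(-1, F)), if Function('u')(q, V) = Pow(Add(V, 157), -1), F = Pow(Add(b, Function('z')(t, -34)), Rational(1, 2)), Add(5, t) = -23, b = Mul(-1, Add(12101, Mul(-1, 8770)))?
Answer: Add(Rational(1, 219), Mul(-1, I, Pow(3190, Rational(1, 2)))) ≈ Add(0.0045662, Mul(-56.480, I))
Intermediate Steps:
b = -3331 (b = Mul(-1, Add(12101, -8770)) = Mul(-1, 3331) = -3331)
t = -28 (t = Add(-5, -23) = -28)
F = Mul(I, Pow(3190, Rational(1, 2))) (F = Pow(Add(-3331, 141), Rational(1, 2)) = Pow(-3190, Rational(1, 2)) = Mul(I, Pow(3190, Rational(1, 2))) ≈ Mul(56.480, I))
Function('u')(q, V) = Pow(Add(157, V), -1)
Add(Function('u')(-37, 62), Mul(-1, F)) = Add(Pow(Add(157, 62), -1), Mul(-1, Mul(I, Pow(3190, Rational(1, 2))))) = Add(Pow(219, -1), Mul(-1, I, Pow(3190, Rational(1, 2)))) = Add(Rational(1, 219), Mul(-1, I, Pow(3190, Rational(1, 2))))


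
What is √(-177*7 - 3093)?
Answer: 38*I*√3 ≈ 65.818*I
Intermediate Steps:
√(-177*7 - 3093) = √(-1239 - 3093) = √(-4332) = 38*I*√3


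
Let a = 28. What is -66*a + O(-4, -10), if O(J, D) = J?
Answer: -1852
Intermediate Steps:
-66*a + O(-4, -10) = -66*28 - 4 = -1848 - 4 = -1852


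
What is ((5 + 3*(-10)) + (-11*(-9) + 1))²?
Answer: 5625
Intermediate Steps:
((5 + 3*(-10)) + (-11*(-9) + 1))² = ((5 - 30) + (99 + 1))² = (-25 + 100)² = 75² = 5625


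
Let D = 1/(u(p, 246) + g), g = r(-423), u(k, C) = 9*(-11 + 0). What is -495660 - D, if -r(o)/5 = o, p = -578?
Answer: -999250561/2016 ≈ -4.9566e+5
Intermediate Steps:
u(k, C) = -99 (u(k, C) = 9*(-11) = -99)
r(o) = -5*o
g = 2115 (g = -5*(-423) = 2115)
D = 1/2016 (D = 1/(-99 + 2115) = 1/2016 ≈ 0.00049603)
-495660 - D = -495660 - 1*1/2016 = -495660 - 1/2016 = -999250561/2016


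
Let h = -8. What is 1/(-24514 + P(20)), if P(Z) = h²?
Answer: -1/24450 ≈ -4.0900e-5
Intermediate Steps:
P(Z) = 64 (P(Z) = (-8)² = 64)
1/(-24514 + P(20)) = 1/(-24514 + 64) = 1/(-24450) = -1/24450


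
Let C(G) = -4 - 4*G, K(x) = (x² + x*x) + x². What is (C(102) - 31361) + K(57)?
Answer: -22026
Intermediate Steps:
K(x) = 3*x² (K(x) = (x² + x²) + x² = 2*x² + x² = 3*x²)
(C(102) - 31361) + K(57) = ((-4 - 4*102) - 31361) + 3*57² = ((-4 - 408) - 31361) + 3*3249 = (-412 - 31361) + 9747 = -31773 + 9747 = -22026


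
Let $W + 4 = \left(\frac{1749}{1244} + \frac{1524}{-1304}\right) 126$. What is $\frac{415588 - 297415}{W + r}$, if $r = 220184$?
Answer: $\frac{11981087778}{22326200095} \approx 0.53664$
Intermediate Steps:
$W = \frac{2625071}{101386}$ ($W = -4 + \left(\frac{1749}{1244} + \frac{1524}{-1304}\right) 126 = -4 + \left(1749 \cdot \frac{1}{1244} + 1524 \left(- \frac{1}{1304}\right)\right) 126 = -4 + \left(\frac{1749}{1244} - \frac{381}{326}\right) 126 = -4 + \frac{48105}{202772} \cdot 126 = -4 + \frac{3030615}{101386} = \frac{2625071}{101386} \approx 25.892$)
$\frac{415588 - 297415}{W + r} = \frac{415588 - 297415}{\frac{2625071}{101386} + 220184} = \frac{118173}{\frac{22326200095}{101386}} = 118173 \cdot \frac{101386}{22326200095} = \frac{11981087778}{22326200095}$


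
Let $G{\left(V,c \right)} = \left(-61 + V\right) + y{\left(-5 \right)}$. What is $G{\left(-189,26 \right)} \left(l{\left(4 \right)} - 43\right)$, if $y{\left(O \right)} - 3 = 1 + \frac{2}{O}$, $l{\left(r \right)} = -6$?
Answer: $\frac{60368}{5} \approx 12074.0$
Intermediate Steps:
$y{\left(O \right)} = 4 + \frac{2}{O}$ ($y{\left(O \right)} = 3 + \left(1 + \frac{2}{O}\right) = 4 + \frac{2}{O}$)
$G{\left(V,c \right)} = - \frac{287}{5} + V$ ($G{\left(V,c \right)} = \left(-61 + V\right) + \left(4 + \frac{2}{-5}\right) = \left(-61 + V\right) + \left(4 + 2 \left(- \frac{1}{5}\right)\right) = \left(-61 + V\right) + \left(4 - \frac{2}{5}\right) = \left(-61 + V\right) + \frac{18}{5} = - \frac{287}{5} + V$)
$G{\left(-189,26 \right)} \left(l{\left(4 \right)} - 43\right) = \left(- \frac{287}{5} - 189\right) \left(-6 - 43\right) = \left(- \frac{1232}{5}\right) \left(-49\right) = \frac{60368}{5}$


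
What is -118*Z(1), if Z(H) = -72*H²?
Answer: 8496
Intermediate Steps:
-118*Z(1) = -(-8496)*1² = -(-8496) = -118*(-72) = 8496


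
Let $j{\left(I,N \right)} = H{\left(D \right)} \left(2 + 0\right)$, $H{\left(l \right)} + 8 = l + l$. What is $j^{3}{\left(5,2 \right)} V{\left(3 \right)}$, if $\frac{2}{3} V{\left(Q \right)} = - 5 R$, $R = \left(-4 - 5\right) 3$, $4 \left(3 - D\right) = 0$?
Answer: $-12960$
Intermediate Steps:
$D = 3$ ($D = 3 - 0 = 3 + 0 = 3$)
$R = -27$ ($R = \left(-9\right) 3 = -27$)
$V{\left(Q \right)} = \frac{405}{2}$ ($V{\left(Q \right)} = \frac{3 \left(\left(-5\right) \left(-27\right)\right)}{2} = \frac{3}{2} \cdot 135 = \frac{405}{2}$)
$H{\left(l \right)} = -8 + 2 l$ ($H{\left(l \right)} = -8 + \left(l + l\right) = -8 + 2 l$)
$j{\left(I,N \right)} = -4$ ($j{\left(I,N \right)} = \left(-8 + 2 \cdot 3\right) \left(2 + 0\right) = \left(-8 + 6\right) 2 = \left(-2\right) 2 = -4$)
$j^{3}{\left(5,2 \right)} V{\left(3 \right)} = \left(-4\right)^{3} \cdot \frac{405}{2} = \left(-64\right) \frac{405}{2} = -12960$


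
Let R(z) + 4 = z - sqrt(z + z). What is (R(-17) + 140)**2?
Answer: (119 - I*sqrt(34))**2 ≈ 14127.0 - 1387.8*I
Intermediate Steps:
R(z) = -4 + z - sqrt(2)*sqrt(z) (R(z) = -4 + (z - sqrt(z + z)) = -4 + (z - sqrt(2*z)) = -4 + (z - sqrt(2)*sqrt(z)) = -4 + z - sqrt(2)*sqrt(z))
(R(-17) + 140)**2 = ((-4 - 17 - sqrt(2)*sqrt(-17)) + 140)**2 = ((-4 - 17 - sqrt(2)*I*sqrt(17)) + 140)**2 = ((-4 - 17 - I*sqrt(34)) + 140)**2 = ((-21 - I*sqrt(34)) + 140)**2 = (119 - I*sqrt(34))**2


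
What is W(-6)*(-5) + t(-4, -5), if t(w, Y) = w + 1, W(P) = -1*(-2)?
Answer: -13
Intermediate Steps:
W(P) = 2
t(w, Y) = 1 + w
W(-6)*(-5) + t(-4, -5) = 2*(-5) + (1 - 4) = -10 - 3 = -13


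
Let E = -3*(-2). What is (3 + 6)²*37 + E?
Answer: 3003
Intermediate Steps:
E = 6
(3 + 6)²*37 + E = (3 + 6)²*37 + 6 = 9²*37 + 6 = 81*37 + 6 = 2997 + 6 = 3003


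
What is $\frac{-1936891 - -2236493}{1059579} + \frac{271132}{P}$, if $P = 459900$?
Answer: $\frac{3935858641}{4512040575} \approx 0.8723$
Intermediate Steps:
$\frac{-1936891 - -2236493}{1059579} + \frac{271132}{P} = \frac{-1936891 - -2236493}{1059579} + \frac{271132}{459900} = \left(-1936891 + 2236493\right) \frac{1}{1059579} + 271132 \cdot \frac{1}{459900} = 299602 \cdot \frac{1}{1059579} + \frac{67783}{114975} = \frac{299602}{1059579} + \frac{67783}{114975} = \frac{3935858641}{4512040575}$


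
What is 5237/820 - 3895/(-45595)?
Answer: 48394983/7477580 ≈ 6.4720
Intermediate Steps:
5237/820 - 3895/(-45595) = 5237*(1/820) - 3895*(-1/45595) = 5237/820 + 779/9119 = 48394983/7477580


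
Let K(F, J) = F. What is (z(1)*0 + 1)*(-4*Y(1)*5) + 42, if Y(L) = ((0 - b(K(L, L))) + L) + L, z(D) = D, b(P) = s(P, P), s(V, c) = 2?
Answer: 42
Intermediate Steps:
b(P) = 2
Y(L) = -2 + 2*L (Y(L) = ((0 - 1*2) + L) + L = ((0 - 2) + L) + L = (-2 + L) + L = -2 + 2*L)
(z(1)*0 + 1)*(-4*Y(1)*5) + 42 = (1*0 + 1)*(-4*(-2 + 2*1)*5) + 42 = (0 + 1)*(-4*(-2 + 2)*5) + 42 = 1*(-4*0*5) + 42 = 1*(0*5) + 42 = 1*0 + 42 = 0 + 42 = 42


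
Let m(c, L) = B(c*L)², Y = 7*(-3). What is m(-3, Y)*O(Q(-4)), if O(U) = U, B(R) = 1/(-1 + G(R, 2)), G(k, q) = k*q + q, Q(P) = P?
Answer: -4/16129 ≈ -0.00024800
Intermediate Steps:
Y = -21
G(k, q) = q + k*q
B(R) = 1/(1 + 2*R) (B(R) = 1/(-1 + 2*(1 + R)) = 1/(-1 + (2 + 2*R)) = 1/(1 + 2*R))
m(c, L) = (1 + 2*L*c)⁻² (m(c, L) = (1/(1 + 2*(c*L)))² = (1/(1 + 2*(L*c)))² = (1/(1 + 2*L*c))² = (1 + 2*L*c)⁻²)
m(-3, Y)*O(Q(-4)) = -4/(1 + 2*(-21)*(-3))² = -4/(1 + 126)² = -4/127² = (1/16129)*(-4) = -4/16129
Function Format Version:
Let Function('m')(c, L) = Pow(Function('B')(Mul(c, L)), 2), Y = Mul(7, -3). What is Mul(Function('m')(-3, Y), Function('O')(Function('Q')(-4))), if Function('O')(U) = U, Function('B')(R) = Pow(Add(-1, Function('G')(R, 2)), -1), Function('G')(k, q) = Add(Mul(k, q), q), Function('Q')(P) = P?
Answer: Rational(-4, 16129) ≈ -0.00024800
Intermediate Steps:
Y = -21
Function('G')(k, q) = Add(q, Mul(k, q))
Function('B')(R) = Pow(Add(1, Mul(2, R)), -1) (Function('B')(R) = Pow(Add(-1, Mul(2, Add(1, R))), -1) = Pow(Add(-1, Add(2, Mul(2, R))), -1) = Pow(Add(1, Mul(2, R)), -1))
Function('m')(c, L) = Pow(Add(1, Mul(2, L, c)), -2) (Function('m')(c, L) = Pow(Pow(Add(1, Mul(2, Mul(c, L))), -1), 2) = Pow(Pow(Add(1, Mul(2, Mul(L, c))), -1), 2) = Pow(Pow(Add(1, Mul(2, L, c)), -1), 2) = Pow(Add(1, Mul(2, L, c)), -2))
Mul(Function('m')(-3, Y), Function('O')(Function('Q')(-4))) = Mul(Pow(Add(1, Mul(2, -21, -3)), -2), -4) = Mul(Pow(Add(1, 126), -2), -4) = Mul(Pow(127, -2), -4) = Mul(Rational(1, 16129), -4) = Rational(-4, 16129)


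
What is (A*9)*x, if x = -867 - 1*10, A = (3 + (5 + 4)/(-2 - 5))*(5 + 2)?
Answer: -94716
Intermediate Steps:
A = 12 (A = (3 + 9/(-7))*7 = (3 + 9*(-1/7))*7 = (3 - 9/7)*7 = (12/7)*7 = 12)
x = -877 (x = -867 - 10 = -877)
(A*9)*x = (12*9)*(-877) = 108*(-877) = -94716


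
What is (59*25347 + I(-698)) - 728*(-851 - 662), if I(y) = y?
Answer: 2596239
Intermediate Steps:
(59*25347 + I(-698)) - 728*(-851 - 662) = (59*25347 - 698) - 728*(-851 - 662) = (1495473 - 698) - 728*(-1513) = 1494775 + 1101464 = 2596239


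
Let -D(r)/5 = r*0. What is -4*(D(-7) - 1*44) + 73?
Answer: 249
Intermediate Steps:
D(r) = 0 (D(r) = -5*r*0 = -5*0 = 0)
-4*(D(-7) - 1*44) + 73 = -4*(0 - 1*44) + 73 = -4*(0 - 44) + 73 = -4*(-44) + 73 = 176 + 73 = 249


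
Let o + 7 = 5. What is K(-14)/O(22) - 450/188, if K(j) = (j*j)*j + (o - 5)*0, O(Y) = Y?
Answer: -131443/1034 ≈ -127.12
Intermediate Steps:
o = -2 (o = -7 + 5 = -2)
K(j) = j³ (K(j) = (j*j)*j + (-2 - 5)*0 = j²*j - 7*0 = j³ + 0 = j³)
K(-14)/O(22) - 450/188 = (-14)³/22 - 450/188 = -2744*1/22 - 450*1/188 = -1372/11 - 225/94 = -131443/1034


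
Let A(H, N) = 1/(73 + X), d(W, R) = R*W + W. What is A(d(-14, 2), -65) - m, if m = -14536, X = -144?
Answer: 1032055/71 ≈ 14536.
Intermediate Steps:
d(W, R) = W + R*W
A(H, N) = -1/71 (A(H, N) = 1/(73 - 144) = 1/(-71) = -1/71)
A(d(-14, 2), -65) - m = -1/71 - 1*(-14536) = -1/71 + 14536 = 1032055/71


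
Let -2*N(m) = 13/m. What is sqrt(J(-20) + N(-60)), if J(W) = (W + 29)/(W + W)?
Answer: I*sqrt(105)/30 ≈ 0.34157*I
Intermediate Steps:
J(W) = (29 + W)/(2*W) (J(W) = (29 + W)/((2*W)) = (29 + W)*(1/(2*W)) = (29 + W)/(2*W))
N(m) = -13/(2*m)
sqrt(J(-20) + N(-60)) = sqrt((1/2)*(29 - 20)/(-20) - 13/2/(-60)) = sqrt((1/2)*(-1/20)*9 - 13/2*(-1/60)) = sqrt(-9/40 + 13/120) = sqrt(-7/60) = I*sqrt(105)/30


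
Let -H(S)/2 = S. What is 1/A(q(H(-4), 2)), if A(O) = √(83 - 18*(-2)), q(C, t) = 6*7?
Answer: √119/119 ≈ 0.091670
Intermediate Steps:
H(S) = -2*S
q(C, t) = 42
A(O) = √119 (A(O) = √(83 + 36) = √119)
1/A(q(H(-4), 2)) = 1/(√119) = √119/119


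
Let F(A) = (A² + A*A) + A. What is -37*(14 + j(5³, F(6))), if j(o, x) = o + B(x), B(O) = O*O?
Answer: -230251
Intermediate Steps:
B(O) = O²
F(A) = A + 2*A² (F(A) = (A² + A²) + A = 2*A² + A = A + 2*A²)
j(o, x) = o + x²
-37*(14 + j(5³, F(6))) = -37*(14 + (5³ + (6*(1 + 2*6))²)) = -37*(14 + (125 + (6*(1 + 12))²)) = -37*(14 + (125 + (6*13)²)) = -37*(14 + (125 + 78²)) = -37*(14 + (125 + 6084)) = -37*(14 + 6209) = -37*6223 = -230251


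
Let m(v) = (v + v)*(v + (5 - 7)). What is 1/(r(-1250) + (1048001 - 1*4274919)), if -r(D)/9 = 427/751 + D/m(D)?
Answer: -1880504/6068241822785 ≈ -3.0989e-7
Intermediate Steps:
m(v) = 2*v*(-2 + v) (m(v) = (2*v)*(v - 2) = (2*v)*(-2 + v) = 2*v*(-2 + v))
r(D) = -3843/751 - 9/(2*(-2 + D)) (r(D) = -9*(427/751 + D/((2*D*(-2 + D)))) = -9*(427*(1/751) + D*(1/(2*D*(-2 + D)))) = -9*(427/751 + 1/(2*(-2 + D))) = -3843/751 - 9/(2*(-2 + D)))
1/(r(-1250) + (1048001 - 1*4274919)) = 1/(9*(957 - 854*(-1250))/(1502*(-2 - 1250)) + (1048001 - 1*4274919)) = 1/((9/1502)*(957 + 1067500)/(-1252) + (1048001 - 4274919)) = 1/((9/1502)*(-1/1252)*1068457 - 3226918) = 1/(-9616113/1880504 - 3226918) = 1/(-6068241822785/1880504) = -1880504/6068241822785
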